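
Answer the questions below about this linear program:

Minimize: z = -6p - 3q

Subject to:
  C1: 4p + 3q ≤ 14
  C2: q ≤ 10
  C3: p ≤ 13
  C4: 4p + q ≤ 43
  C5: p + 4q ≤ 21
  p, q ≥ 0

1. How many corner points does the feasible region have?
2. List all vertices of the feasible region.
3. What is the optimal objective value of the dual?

1. 3
2. (0, 0), (3.5, 0), (0, 4.667)
3. -21 (by strong duality, equal to the primal optimum)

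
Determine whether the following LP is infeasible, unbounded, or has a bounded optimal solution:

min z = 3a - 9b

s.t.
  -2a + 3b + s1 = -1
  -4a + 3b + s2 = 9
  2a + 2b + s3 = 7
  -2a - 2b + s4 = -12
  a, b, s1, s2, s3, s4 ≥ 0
The row 2a + 2b + s3 = 7 with s3 ≥ 0 requires 2a + 2b ≤ 7, while the row -2a - 2b + s4 = -12 with s4 ≥ 0 is equivalent to 2a + 2b ≥ 12. Together they would need 12 ≤ 2a + 2b ≤ 7, which is impossible since 12 > 7. No point satisfies all constraints.

Infeasible — the constraint set is empty.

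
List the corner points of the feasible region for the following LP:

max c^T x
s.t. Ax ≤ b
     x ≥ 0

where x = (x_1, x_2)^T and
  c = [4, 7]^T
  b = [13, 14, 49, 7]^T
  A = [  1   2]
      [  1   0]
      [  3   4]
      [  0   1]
Each vertex is the intersection of two constraint boundaries that also satisfies all remaining constraints:
  x_1 = 0 and x_2 = 0 → (0, 0)
  x_1 + 2x_2 = 13 and x_2 = 0 → (13, 0)
  x_1 + 2x_2 = 13 and x_1 = 0 → (0, 6.5)

Vertices: (0, 0), (13, 0), (0, 6.5)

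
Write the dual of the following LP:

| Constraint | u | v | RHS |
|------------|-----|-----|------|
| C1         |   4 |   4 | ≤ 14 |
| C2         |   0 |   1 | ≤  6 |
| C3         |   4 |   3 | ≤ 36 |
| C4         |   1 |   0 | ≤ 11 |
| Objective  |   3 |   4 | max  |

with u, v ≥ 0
Minimize: z = 14y1 + 6y2 + 36y3 + 11y4

Subject to:
  C1: -4y1 - 4y3 - y4 ≤ -3
  C2: -4y1 - y2 - 3y3 ≤ -4
  y1, y2, y3, y4 ≥ 0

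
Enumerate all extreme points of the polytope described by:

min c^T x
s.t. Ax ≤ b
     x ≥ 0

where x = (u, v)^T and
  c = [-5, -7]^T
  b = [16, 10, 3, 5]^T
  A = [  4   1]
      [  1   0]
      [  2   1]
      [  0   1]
Each vertex is the intersection of two constraint boundaries that also satisfies all remaining constraints:
  u = 0 and v = 0 → (0, 0)
  2u + v = 3 and v = 0 → (1.5, 0)
  2u + v = 3 and u = 0 → (0, 3)

Vertices: (0, 0), (1.5, 0), (0, 3)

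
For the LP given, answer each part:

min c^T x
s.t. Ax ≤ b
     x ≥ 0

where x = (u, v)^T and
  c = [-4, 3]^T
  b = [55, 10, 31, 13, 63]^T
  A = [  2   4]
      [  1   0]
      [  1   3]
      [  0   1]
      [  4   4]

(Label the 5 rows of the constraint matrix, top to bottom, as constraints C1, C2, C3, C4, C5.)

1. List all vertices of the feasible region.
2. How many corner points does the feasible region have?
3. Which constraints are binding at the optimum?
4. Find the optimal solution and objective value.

1. (0, 0), (10, 0), (10, 5.75), (8.125, 7.625), (0, 10.33)
2. 5
3. C2, v ≥ 0
4. u = 10, v = 0, z = -40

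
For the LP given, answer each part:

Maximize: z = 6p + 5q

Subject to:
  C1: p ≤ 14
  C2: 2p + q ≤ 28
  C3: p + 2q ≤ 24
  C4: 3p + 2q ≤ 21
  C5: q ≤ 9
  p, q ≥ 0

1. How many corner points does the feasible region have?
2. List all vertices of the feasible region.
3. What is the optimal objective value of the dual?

1. 4
2. (0, 0), (7, 0), (1, 9), (0, 9)
3. 51 (by strong duality, equal to the primal optimum)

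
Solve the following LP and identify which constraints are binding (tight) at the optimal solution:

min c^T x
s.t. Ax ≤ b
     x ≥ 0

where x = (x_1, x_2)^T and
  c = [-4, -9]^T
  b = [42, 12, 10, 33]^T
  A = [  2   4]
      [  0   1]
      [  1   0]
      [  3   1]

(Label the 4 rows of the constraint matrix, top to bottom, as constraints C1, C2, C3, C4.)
Optimal: x_1 = 0, x_2 = 10.5
Slack at optimum:
  C1: slack = 0 (binding)
  C2: slack = 1.5
  C3: slack = 10
  C4: slack = 22.5
  x_1 ≥ 0: x_1 = 0 (binding)
  x_2 ≥ 0: x_2 = 10.5
Binding constraints: C1, x_1 ≥ 0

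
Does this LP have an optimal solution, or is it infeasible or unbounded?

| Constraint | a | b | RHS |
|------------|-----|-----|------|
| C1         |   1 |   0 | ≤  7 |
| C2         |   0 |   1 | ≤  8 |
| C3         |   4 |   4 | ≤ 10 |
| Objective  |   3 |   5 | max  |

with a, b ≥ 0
The point (0, 2.5) satisfies every constraint, so the LP is feasible; the constraints give a ≤ 7 and b ≤ 8, which with a, b ≥ 0 keep the feasible region inside a bounded box. A feasible, bounded LP attains a finite optimum at a vertex.

Evaluating z = 3a + 5b at each vertex:
  (0, 0): z = 0
  (2.5, 0): z = 7.5
  (0, 2.5): z = 12.5

Feasible with finite optimum z* = 12.5 at (0, 2.5).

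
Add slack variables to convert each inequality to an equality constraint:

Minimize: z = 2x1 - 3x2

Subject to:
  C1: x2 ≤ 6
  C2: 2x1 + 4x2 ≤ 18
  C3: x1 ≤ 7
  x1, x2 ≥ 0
min z = 2x1 - 3x2

s.t.
  x2 + s1 = 6
  2x1 + 4x2 + s2 = 18
  x1 + s3 = 7
  x1, x2, s1, s2, s3 ≥ 0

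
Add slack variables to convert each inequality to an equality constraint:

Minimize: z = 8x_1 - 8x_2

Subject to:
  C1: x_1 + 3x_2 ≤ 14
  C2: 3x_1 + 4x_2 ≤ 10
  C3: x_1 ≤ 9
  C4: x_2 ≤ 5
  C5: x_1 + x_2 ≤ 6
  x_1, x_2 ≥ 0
min z = 8x_1 - 8x_2

s.t.
  x_1 + 3x_2 + s1 = 14
  3x_1 + 4x_2 + s2 = 10
  x_1 + s3 = 9
  x_2 + s4 = 5
  x_1 + x_2 + s5 = 6
  x_1, x_2, s1, s2, s3, s4, s5 ≥ 0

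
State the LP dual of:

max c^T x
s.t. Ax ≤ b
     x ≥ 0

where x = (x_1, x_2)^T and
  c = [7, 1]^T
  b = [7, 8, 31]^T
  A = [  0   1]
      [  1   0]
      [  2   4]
Minimize: z = 7y1 + 8y2 + 31y3

Subject to:
  C1: -y2 - 2y3 ≤ -7
  C2: -y1 - 4y3 ≤ -1
  y1, y2, y3 ≥ 0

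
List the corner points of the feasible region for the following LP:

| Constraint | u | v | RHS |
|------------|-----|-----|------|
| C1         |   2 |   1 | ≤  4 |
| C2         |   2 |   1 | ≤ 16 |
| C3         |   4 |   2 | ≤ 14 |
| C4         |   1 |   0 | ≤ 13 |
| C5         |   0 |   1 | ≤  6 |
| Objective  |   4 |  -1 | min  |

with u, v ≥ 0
Each vertex is the intersection of two constraint boundaries that also satisfies all remaining constraints:
  u = 0 and v = 0 → (0, 0)
  2u + v = 4 and v = 0 → (2, 0)
  2u + v = 4 and u = 0 → (0, 4)

Vertices: (0, 0), (2, 0), (0, 4)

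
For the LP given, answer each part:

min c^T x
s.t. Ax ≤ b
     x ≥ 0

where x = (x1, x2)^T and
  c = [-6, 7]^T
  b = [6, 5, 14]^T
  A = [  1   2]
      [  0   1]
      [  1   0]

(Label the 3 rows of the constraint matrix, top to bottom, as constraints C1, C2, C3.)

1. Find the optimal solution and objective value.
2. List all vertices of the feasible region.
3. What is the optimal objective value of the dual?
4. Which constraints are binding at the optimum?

1. x1 = 6, x2 = 0, z = -36
2. (0, 0), (6, 0), (0, 3)
3. -36 (by strong duality, equal to the primal optimum)
4. C1, x2 ≥ 0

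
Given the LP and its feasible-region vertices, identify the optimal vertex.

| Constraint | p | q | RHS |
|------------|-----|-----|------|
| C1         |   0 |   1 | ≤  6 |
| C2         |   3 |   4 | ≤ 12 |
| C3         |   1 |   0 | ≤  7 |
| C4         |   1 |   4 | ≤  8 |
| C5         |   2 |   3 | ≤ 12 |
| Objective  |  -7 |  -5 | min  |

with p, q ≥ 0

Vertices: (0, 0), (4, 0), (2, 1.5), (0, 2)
(4, 0) with z = -28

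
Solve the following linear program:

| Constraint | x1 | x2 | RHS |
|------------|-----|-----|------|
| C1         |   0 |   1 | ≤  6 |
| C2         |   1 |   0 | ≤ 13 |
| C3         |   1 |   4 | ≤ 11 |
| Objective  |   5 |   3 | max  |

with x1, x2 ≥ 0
Each vertex is the intersection of two constraint boundaries that also satisfies all remaining constraints:
  x1 = 0 and x2 = 0 → (0, 0)
  x1 + 4x2 = 11 and x2 = 0 → (11, 0)
  x1 + 4x2 = 11 and x1 = 0 → (0, 2.75)

Evaluating z = 5x1 + 3x2 at each vertex:
  (0, 0): z = 0
  (11, 0): z = 55
  (0, 2.75): z = 8.25

The maximum is at (11, 0) with z = 55.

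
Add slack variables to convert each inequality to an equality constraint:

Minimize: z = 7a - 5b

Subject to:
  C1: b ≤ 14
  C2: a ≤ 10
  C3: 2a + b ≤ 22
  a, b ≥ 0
min z = 7a - 5b

s.t.
  b + s1 = 14
  a + s2 = 10
  2a + b + s3 = 22
  a, b, s1, s2, s3 ≥ 0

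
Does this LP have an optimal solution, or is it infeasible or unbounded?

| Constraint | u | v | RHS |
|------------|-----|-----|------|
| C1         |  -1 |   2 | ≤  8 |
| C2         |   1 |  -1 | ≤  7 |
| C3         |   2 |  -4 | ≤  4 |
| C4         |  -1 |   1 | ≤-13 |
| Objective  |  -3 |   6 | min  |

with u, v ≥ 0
C2 requires u - v ≤ 7, while C4 (-u + v ≤ -13) is equivalent to u - v ≥ 13. Together they would need 13 ≤ u - v ≤ 7, which is impossible since 13 > 7. No point satisfies all constraints.

Infeasible — the constraint set is empty.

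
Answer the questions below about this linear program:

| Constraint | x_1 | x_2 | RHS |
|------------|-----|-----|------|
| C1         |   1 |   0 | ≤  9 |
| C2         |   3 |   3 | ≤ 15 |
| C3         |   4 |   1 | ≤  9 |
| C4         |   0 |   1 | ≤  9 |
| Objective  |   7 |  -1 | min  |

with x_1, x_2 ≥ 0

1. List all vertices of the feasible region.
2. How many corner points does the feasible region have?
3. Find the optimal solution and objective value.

1. (0, 0), (2.25, 0), (1.333, 3.667), (0, 5)
2. 4
3. x_1 = 0, x_2 = 5, z = -5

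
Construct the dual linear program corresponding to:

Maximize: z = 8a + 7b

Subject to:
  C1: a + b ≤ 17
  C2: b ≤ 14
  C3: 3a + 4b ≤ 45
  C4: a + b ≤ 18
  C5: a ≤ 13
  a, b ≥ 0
Minimize: z = 17y1 + 14y2 + 45y3 + 18y4 + 13y5

Subject to:
  C1: -y1 - 3y3 - y4 - y5 ≤ -8
  C2: -y1 - y2 - 4y3 - y4 ≤ -7
  y1, y2, y3, y4, y5 ≥ 0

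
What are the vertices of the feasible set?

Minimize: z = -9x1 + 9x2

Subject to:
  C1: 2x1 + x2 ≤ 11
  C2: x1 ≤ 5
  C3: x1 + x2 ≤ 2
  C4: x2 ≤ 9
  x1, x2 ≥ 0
Each vertex is the intersection of two constraint boundaries that also satisfies all remaining constraints:
  x1 = 0 and x2 = 0 → (0, 0)
  x1 + x2 = 2 and x2 = 0 → (2, 0)
  x1 + x2 = 2 and x1 = 0 → (0, 2)

Vertices: (0, 0), (2, 0), (0, 2)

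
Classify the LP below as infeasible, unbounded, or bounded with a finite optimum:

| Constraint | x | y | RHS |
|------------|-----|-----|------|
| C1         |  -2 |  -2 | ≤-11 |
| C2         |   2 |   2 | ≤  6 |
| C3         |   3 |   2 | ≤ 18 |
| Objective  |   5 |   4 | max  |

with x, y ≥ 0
C2 requires 2x + 2y ≤ 6, while C1 (-2x - 2y ≤ -11) is equivalent to 2x + 2y ≥ 11. Together they would need 11 ≤ 2x + 2y ≤ 6, which is impossible since 11 > 6. No point satisfies all constraints.

Infeasible — the constraint set is empty.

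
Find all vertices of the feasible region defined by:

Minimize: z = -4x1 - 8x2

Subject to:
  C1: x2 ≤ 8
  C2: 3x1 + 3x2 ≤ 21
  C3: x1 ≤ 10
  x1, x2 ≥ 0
Each vertex is the intersection of two constraint boundaries that also satisfies all remaining constraints:
  x1 = 0 and x2 = 0 → (0, 0)
  3x1 + 3x2 = 21 and x2 = 0 → (7, 0)
  3x1 + 3x2 = 21 and x1 = 0 → (0, 7)

Vertices: (0, 0), (7, 0), (0, 7)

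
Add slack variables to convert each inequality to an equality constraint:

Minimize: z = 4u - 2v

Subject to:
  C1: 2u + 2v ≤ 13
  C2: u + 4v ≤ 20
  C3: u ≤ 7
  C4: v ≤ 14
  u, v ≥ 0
min z = 4u - 2v

s.t.
  2u + 2v + s1 = 13
  u + 4v + s2 = 20
  u + s3 = 7
  v + s4 = 14
  u, v, s1, s2, s3, s4 ≥ 0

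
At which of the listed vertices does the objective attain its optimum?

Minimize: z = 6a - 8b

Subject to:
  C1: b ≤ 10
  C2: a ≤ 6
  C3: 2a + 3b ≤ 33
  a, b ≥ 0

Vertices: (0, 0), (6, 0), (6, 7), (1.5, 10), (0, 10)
Evaluating z = 6a - 8b at each vertex:
  (0, 0): z = 0
  (6, 0): z = 36
  (6, 7): z = -20
  (1.5, 10): z = -71
  (0, 10): z = -80

The smallest value is z = -80, attained at (0, 10).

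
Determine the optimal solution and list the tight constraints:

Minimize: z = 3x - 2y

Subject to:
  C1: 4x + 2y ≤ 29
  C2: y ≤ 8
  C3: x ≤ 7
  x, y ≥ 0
Optimal: x = 0, y = 8
Binding: C2, x ≥ 0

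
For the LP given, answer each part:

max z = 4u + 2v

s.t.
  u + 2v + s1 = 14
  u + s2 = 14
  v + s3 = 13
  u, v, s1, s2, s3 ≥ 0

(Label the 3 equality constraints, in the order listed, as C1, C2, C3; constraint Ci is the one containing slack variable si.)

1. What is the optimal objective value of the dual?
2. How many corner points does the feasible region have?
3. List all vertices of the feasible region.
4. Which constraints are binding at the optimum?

1. 56 (by strong duality, equal to the primal optimum)
2. 3
3. (0, 0), (14, 0), (0, 7)
4. C1, C2, v ≥ 0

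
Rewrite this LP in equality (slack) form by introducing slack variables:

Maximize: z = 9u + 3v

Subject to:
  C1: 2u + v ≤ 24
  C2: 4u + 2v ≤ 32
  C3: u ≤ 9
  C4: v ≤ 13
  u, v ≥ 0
max z = 9u + 3v

s.t.
  2u + v + s1 = 24
  4u + 2v + s2 = 32
  u + s3 = 9
  v + s4 = 13
  u, v, s1, s2, s3, s4 ≥ 0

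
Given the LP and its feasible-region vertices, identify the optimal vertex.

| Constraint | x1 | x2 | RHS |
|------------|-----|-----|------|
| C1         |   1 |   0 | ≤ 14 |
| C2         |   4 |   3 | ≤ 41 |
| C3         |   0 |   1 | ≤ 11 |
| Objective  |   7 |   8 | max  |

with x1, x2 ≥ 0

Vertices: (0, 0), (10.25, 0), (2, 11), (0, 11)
(2, 11) with z = 102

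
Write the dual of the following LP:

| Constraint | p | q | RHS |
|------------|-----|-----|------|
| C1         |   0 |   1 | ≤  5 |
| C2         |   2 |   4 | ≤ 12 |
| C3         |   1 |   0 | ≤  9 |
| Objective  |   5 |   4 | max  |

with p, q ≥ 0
Minimize: z = 5y1 + 12y2 + 9y3

Subject to:
  C1: -2y2 - y3 ≤ -5
  C2: -y1 - 4y2 ≤ -4
  y1, y2, y3 ≥ 0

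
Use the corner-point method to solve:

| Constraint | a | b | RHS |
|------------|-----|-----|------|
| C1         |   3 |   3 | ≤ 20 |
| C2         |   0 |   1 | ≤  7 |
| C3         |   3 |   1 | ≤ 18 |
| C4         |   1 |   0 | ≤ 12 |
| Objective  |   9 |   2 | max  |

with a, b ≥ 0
Each vertex is the intersection of two constraint boundaries that also satisfies all remaining constraints:
  a = 0 and b = 0 → (0, 0)
  3a + b = 18 and b = 0 → (6, 0)
  3a + 3b = 20 and 3a + b = 18 → (5.667, 1)
  3a + 3b = 20 and a = 0 → (0, 6.667)

Evaluating z = 9a + 2b at each vertex:
  (0, 0): z = 0
  (6, 0): z = 54
  (5.667, 1): z = 53
  (0, 6.667): z = 13.33

The maximum is at (6, 0) with z = 54.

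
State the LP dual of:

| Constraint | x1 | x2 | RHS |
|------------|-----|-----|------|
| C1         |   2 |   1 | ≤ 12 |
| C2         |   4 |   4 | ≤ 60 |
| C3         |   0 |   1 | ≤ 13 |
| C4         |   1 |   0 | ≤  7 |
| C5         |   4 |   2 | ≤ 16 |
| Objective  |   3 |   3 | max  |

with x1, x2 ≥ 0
Minimize: z = 12y1 + 60y2 + 13y3 + 7y4 + 16y5

Subject to:
  C1: -2y1 - 4y2 - y4 - 4y5 ≤ -3
  C2: -y1 - 4y2 - y3 - 2y5 ≤ -3
  y1, y2, y3, y4, y5 ≥ 0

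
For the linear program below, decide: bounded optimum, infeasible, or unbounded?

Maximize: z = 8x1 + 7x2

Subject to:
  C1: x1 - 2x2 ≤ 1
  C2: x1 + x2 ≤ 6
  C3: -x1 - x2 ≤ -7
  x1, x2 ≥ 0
C2 requires x1 + x2 ≤ 6, while C3 (-x1 - x2 ≤ -7) is equivalent to x1 + x2 ≥ 7. Together they would need 7 ≤ x1 + x2 ≤ 6, which is impossible since 7 > 6. No point satisfies all constraints.

Infeasible — the constraint set is empty.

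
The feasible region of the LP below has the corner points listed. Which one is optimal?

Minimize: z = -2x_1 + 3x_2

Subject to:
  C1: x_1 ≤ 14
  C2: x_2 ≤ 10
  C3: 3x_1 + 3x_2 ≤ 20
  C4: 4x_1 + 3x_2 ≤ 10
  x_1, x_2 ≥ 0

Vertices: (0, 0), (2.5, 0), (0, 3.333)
(2.5, 0) with z = -5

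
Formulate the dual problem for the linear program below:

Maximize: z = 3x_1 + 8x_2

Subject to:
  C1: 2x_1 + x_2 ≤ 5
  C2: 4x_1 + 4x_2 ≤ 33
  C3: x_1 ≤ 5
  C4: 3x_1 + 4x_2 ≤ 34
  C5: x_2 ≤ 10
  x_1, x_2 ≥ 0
Minimize: z = 5y1 + 33y2 + 5y3 + 34y4 + 10y5

Subject to:
  C1: -2y1 - 4y2 - y3 - 3y4 ≤ -3
  C2: -y1 - 4y2 - 4y4 - y5 ≤ -8
  y1, y2, y3, y4, y5 ≥ 0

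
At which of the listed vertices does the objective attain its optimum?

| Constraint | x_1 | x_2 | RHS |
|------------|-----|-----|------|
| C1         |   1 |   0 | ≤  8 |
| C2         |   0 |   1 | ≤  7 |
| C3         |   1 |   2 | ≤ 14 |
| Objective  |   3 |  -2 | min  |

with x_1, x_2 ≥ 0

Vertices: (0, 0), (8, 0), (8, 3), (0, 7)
Evaluating z = 3x_1 - 2x_2 at each vertex:
  (0, 0): z = 0
  (8, 0): z = 24
  (8, 3): z = 18
  (0, 7): z = -14

The smallest value is z = -14, attained at (0, 7).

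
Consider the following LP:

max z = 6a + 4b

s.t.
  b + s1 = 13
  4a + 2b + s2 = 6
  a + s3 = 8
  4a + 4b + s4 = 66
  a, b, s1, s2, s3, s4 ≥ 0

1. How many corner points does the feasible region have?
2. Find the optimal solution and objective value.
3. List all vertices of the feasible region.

1. 3
2. a = 0, b = 3, z = 12
3. (0, 0), (1.5, 0), (0, 3)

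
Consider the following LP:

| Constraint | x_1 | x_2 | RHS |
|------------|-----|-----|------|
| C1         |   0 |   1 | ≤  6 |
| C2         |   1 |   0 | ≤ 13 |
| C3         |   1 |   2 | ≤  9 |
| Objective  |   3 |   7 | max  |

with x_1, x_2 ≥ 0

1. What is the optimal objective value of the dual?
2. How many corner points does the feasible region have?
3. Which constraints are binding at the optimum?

1. 31.5 (by strong duality, equal to the primal optimum)
2. 3
3. C3, x_1 ≥ 0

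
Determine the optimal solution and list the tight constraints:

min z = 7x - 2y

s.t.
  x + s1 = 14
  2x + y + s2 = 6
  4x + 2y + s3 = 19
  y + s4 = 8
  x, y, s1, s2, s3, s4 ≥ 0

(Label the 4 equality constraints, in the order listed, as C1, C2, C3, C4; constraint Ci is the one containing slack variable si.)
Optimal: x = 0, y = 6
Slack at optimum:
  C1: slack = 14
  C2: slack = 0 (binding)
  C3: slack = 7
  C4: slack = 2
  x ≥ 0: x = 0 (binding)
  y ≥ 0: y = 6
Binding constraints: C2, x ≥ 0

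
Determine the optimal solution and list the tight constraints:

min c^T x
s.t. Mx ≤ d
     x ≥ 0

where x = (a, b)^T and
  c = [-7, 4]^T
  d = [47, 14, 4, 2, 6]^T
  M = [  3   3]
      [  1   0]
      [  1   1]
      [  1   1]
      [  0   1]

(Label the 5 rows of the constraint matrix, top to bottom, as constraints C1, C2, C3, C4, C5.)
Optimal: a = 2, b = 0
Binding: C4, b ≥ 0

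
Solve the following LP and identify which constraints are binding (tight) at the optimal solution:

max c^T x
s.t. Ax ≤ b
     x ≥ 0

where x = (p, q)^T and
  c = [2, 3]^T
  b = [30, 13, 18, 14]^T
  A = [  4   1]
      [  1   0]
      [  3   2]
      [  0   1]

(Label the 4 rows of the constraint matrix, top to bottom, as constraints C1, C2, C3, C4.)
Optimal: p = 0, q = 9
Slack at optimum:
  C1: slack = 21
  C2: slack = 13
  C3: slack = 0 (binding)
  C4: slack = 5
  p ≥ 0: p = 0 (binding)
  q ≥ 0: q = 9
Binding constraints: C3, p ≥ 0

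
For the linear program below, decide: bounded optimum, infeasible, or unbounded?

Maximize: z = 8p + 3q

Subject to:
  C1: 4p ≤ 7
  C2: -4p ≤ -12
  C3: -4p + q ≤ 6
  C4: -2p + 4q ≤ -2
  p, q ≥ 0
C1 requires 4p ≤ 7, while C2 (-4p ≤ -12) is equivalent to 4p ≥ 12. Together they would need 12 ≤ 4p ≤ 7, which is impossible since 12 > 7. No point satisfies all constraints.

Infeasible: no point satisfies all constraints simultaneously.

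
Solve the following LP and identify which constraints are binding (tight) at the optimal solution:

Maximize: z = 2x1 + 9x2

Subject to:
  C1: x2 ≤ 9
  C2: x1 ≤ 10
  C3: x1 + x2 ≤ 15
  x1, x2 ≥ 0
Optimal: x1 = 6, x2 = 9
Slack at optimum:
  C1: slack = 0 (binding)
  C2: slack = 4
  C3: slack = 0 (binding)
  x1 ≥ 0: x1 = 6
  x2 ≥ 0: x2 = 9
Binding constraints: C1, C3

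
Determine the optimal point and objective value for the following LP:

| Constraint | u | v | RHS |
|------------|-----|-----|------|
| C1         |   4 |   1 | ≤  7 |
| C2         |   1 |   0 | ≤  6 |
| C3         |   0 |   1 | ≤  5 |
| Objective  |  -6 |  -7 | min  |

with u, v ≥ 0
Each vertex is the intersection of two constraint boundaries that also satisfies all remaining constraints:
  u = 0 and v = 0 → (0, 0)
  4u + v = 7 and v = 0 → (1.75, 0)
  4u + v = 7 and v = 5 → (0.5, 5)
  v = 5 and u = 0 → (0, 5)

Evaluating z = -6u - 7v at each vertex:
  (0, 0): z = 0
  (1.75, 0): z = -10.5
  (0.5, 5): z = -38
  (0, 5): z = -35

The minimum is at (0.5, 5) with z = -38.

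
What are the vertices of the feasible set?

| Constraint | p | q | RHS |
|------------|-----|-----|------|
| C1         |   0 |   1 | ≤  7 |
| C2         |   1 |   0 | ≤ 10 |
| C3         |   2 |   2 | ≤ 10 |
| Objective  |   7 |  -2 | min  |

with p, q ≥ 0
Each vertex is the intersection of two constraint boundaries that also satisfies all remaining constraints:
  p = 0 and q = 0 → (0, 0)
  2p + 2q = 10 and q = 0 → (5, 0)
  2p + 2q = 10 and p = 0 → (0, 5)

Vertices: (0, 0), (5, 0), (0, 5)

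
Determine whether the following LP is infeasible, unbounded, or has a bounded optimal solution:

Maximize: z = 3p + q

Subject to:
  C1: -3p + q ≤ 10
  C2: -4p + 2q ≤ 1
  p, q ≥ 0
Feasible point: (0, 0) satisfies every constraint, so the LP is feasible.
Direction d = (1, 0): for each constraint row a, a·d ≤ 0 —
  (-3)(1) + (1)(0) = -3 ≤ 0
  (-4)(1) + (2)(0) = -4 ≤ 0
and d ≥ 0, so (0, 0) + t·d stays feasible for every t ≥ 0. Along this ray z = 3p + q changes by 3 per unit t, so z → +∞.

Unbounded: there is a feasible ray along which z → +∞.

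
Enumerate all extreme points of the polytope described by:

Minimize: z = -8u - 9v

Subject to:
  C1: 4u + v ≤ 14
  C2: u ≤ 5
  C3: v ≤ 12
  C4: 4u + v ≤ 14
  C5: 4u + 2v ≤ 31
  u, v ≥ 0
Each vertex is the intersection of two constraint boundaries that also satisfies all remaining constraints:
  u = 0 and v = 0 → (0, 0)
  4u + v = 14 and v = 0 → (3.5, 0)
  4u + v = 14 and v = 12 → (0.5, 12)
  v = 12 and u = 0 → (0, 12)

Vertices: (0, 0), (3.5, 0), (0.5, 12), (0, 12)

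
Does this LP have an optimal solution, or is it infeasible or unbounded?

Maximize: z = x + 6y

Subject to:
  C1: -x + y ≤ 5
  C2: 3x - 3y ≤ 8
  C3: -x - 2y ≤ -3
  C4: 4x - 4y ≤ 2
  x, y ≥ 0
Feasible point: (0, 2) satisfies every constraint, so the LP is feasible.
Direction d = (1, 1): for each constraint row a, a·d ≤ 0 —
  (-1)(1) + (1)(1) = 0 ≤ 0
  (3)(1) + (-3)(1) = 0 ≤ 0
  (-1)(1) + (-2)(1) = -3 ≤ 0
  (4)(1) + (-4)(1) = 0 ≤ 0
and d ≥ 0, so (0, 2) + t·d stays feasible for every t ≥ 0. Along this ray z = x + 6y changes by 7 per unit t, so z → +∞.

The LP is unbounded; z can be made arbitrarily large.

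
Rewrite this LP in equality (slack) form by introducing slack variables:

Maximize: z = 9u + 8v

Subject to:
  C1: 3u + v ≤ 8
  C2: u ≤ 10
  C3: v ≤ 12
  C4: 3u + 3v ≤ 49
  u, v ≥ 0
max z = 9u + 8v

s.t.
  3u + v + s1 = 8
  u + s2 = 10
  v + s3 = 12
  3u + 3v + s4 = 49
  u, v, s1, s2, s3, s4 ≥ 0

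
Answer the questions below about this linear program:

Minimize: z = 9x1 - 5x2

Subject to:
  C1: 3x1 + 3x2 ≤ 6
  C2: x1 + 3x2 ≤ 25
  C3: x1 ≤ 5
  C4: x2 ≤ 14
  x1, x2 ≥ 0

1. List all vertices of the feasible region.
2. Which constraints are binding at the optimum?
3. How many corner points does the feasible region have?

1. (0, 0), (2, 0), (0, 2)
2. C1, x1 ≥ 0
3. 3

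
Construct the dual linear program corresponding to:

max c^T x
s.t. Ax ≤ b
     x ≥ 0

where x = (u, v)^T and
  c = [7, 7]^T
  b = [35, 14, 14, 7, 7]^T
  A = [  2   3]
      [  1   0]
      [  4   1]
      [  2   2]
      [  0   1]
Minimize: z = 35y1 + 14y2 + 14y3 + 7y4 + 7y5

Subject to:
  C1: -2y1 - y2 - 4y3 - 2y4 ≤ -7
  C2: -3y1 - y3 - 2y4 - y5 ≤ -7
  y1, y2, y3, y4, y5 ≥ 0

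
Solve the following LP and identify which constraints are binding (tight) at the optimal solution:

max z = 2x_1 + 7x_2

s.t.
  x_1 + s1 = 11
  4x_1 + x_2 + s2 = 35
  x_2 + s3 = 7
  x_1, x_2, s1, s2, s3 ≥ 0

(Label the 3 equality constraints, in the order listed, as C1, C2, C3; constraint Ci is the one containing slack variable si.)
Optimal: x_1 = 7, x_2 = 7
Binding: C2, C3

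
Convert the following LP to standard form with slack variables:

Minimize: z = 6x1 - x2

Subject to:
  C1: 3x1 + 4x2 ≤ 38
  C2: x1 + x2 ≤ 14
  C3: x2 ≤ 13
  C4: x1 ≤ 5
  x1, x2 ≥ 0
min z = 6x1 - x2

s.t.
  3x1 + 4x2 + s1 = 38
  x1 + x2 + s2 = 14
  x2 + s3 = 13
  x1 + s4 = 5
  x1, x2, s1, s2, s3, s4 ≥ 0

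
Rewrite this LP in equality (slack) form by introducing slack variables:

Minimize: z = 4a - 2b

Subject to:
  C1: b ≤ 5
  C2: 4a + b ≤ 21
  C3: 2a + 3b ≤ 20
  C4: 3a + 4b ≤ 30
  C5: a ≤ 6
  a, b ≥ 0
min z = 4a - 2b

s.t.
  b + s1 = 5
  4a + b + s2 = 21
  2a + 3b + s3 = 20
  3a + 4b + s4 = 30
  a + s5 = 6
  a, b, s1, s2, s3, s4, s5 ≥ 0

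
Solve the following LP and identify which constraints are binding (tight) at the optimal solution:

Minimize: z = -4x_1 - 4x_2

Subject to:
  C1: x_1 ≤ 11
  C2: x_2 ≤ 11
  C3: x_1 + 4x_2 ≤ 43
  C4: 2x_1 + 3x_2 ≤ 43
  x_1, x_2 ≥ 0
Optimal: x_1 = 11, x_2 = 7
Slack at optimum:
  C1: slack = 0 (binding)
  C2: slack = 4
  C3: slack = 4
  C4: slack = 0 (binding)
  x_1 ≥ 0: x_1 = 11
  x_2 ≥ 0: x_2 = 7
Binding constraints: C1, C4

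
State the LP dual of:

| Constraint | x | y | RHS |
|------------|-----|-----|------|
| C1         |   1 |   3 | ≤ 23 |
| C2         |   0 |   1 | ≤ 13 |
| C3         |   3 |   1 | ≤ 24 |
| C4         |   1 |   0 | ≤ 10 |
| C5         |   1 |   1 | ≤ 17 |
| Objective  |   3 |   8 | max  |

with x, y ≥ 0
Minimize: z = 23y1 + 13y2 + 24y3 + 10y4 + 17y5

Subject to:
  C1: -y1 - 3y3 - y4 - y5 ≤ -3
  C2: -3y1 - y2 - y3 - y5 ≤ -8
  y1, y2, y3, y4, y5 ≥ 0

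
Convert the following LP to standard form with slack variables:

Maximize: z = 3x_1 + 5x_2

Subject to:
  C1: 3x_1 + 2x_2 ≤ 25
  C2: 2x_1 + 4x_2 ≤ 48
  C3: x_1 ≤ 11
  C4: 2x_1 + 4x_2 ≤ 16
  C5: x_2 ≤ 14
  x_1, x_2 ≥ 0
max z = 3x_1 + 5x_2

s.t.
  3x_1 + 2x_2 + s1 = 25
  2x_1 + 4x_2 + s2 = 48
  x_1 + s3 = 11
  2x_1 + 4x_2 + s4 = 16
  x_2 + s5 = 14
  x_1, x_2, s1, s2, s3, s4, s5 ≥ 0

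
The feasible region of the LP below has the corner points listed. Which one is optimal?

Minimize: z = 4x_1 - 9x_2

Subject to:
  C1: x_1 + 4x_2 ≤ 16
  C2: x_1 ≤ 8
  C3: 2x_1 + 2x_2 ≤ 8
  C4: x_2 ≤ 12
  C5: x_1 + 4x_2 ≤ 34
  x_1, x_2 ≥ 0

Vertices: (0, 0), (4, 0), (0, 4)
Evaluating z = 4x_1 - 9x_2 at each vertex:
  (0, 0): z = 0
  (4, 0): z = 16
  (0, 4): z = -36

The smallest value is z = -36, attained at (0, 4).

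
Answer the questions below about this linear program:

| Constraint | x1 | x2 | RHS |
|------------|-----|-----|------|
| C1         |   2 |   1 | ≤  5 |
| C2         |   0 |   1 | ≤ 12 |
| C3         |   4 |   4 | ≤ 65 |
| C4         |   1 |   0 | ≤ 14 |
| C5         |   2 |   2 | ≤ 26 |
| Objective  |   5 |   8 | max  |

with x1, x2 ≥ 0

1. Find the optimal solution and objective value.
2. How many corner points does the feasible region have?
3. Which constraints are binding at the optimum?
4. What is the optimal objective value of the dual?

1. x1 = 0, x2 = 5, z = 40
2. 3
3. C1, x1 ≥ 0
4. 40 (by strong duality, equal to the primal optimum)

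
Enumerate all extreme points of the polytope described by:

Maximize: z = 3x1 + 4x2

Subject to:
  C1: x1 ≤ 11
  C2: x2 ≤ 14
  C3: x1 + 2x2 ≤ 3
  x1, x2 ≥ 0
Each vertex is the intersection of two constraint boundaries that also satisfies all remaining constraints:
  x1 = 0 and x2 = 0 → (0, 0)
  x1 + 2x2 = 3 and x2 = 0 → (3, 0)
  x1 + 2x2 = 3 and x1 = 0 → (0, 1.5)

Vertices: (0, 0), (3, 0), (0, 1.5)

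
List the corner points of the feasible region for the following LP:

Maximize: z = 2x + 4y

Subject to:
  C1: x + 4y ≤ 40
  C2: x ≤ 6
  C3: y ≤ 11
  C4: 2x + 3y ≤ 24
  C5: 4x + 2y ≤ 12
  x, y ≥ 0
Each vertex is the intersection of two constraint boundaries that also satisfies all remaining constraints:
  x = 0 and y = 0 → (0, 0)
  4x + 2y = 12 and y = 0 → (3, 0)
  4x + 2y = 12 and x = 0 → (0, 6)

Vertices: (0, 0), (3, 0), (0, 6)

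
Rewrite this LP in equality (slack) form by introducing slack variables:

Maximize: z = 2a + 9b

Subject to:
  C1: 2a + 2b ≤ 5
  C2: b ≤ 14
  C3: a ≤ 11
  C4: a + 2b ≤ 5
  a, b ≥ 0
max z = 2a + 9b

s.t.
  2a + 2b + s1 = 5
  b + s2 = 14
  a + s3 = 11
  a + 2b + s4 = 5
  a, b, s1, s2, s3, s4 ≥ 0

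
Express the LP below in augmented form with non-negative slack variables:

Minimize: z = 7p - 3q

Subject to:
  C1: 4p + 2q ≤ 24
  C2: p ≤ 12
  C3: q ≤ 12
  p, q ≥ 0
min z = 7p - 3q

s.t.
  4p + 2q + s1 = 24
  p + s2 = 12
  q + s3 = 12
  p, q, s1, s2, s3 ≥ 0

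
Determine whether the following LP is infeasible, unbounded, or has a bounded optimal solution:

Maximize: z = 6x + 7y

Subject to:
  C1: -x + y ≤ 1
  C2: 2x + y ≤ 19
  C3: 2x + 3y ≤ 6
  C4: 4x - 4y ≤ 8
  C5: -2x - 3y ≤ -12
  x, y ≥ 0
C3 requires 2x + 3y ≤ 6, while C5 (-2x - 3y ≤ -12) is equivalent to 2x + 3y ≥ 12. Together they would need 12 ≤ 2x + 3y ≤ 6, which is impossible since 12 > 6. No point satisfies all constraints.

Infeasible: no point satisfies all constraints simultaneously.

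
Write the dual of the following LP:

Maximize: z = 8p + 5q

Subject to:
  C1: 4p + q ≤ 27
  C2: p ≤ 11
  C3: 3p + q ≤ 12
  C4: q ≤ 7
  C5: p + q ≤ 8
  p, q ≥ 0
Minimize: z = 27y1 + 11y2 + 12y3 + 7y4 + 8y5

Subject to:
  C1: -4y1 - y2 - 3y3 - y5 ≤ -8
  C2: -y1 - y3 - y4 - y5 ≤ -5
  y1, y2, y3, y4, y5 ≥ 0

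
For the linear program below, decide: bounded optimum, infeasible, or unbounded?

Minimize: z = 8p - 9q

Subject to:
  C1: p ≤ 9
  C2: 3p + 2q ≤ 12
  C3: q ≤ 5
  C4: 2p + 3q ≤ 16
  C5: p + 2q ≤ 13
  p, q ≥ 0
The point (0, 5) satisfies every constraint, so the LP is feasible; the constraints give p ≤ 9 and q ≤ 5, which with p, q ≥ 0 keep the feasible region inside a bounded box. A feasible, bounded LP attains a finite optimum at a vertex.

Feasible with finite optimum z* = -45 at (0, 5).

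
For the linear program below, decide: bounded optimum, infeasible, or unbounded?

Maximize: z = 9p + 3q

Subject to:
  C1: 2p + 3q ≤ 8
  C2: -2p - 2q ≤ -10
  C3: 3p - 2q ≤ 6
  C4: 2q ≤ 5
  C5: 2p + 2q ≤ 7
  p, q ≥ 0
C5 requires 2p + 2q ≤ 7, while C2 (-2p - 2q ≤ -10) is equivalent to 2p + 2q ≥ 10. Together they would need 10 ≤ 2p + 2q ≤ 7, which is impossible since 10 > 7. No point satisfies all constraints.

The feasible region is empty; the LP is infeasible.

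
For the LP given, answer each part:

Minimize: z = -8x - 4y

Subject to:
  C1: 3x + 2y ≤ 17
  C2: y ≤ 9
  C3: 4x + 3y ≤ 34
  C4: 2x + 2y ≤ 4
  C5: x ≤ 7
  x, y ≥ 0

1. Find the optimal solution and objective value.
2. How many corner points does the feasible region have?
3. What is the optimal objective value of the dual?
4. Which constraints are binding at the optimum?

1. x = 2, y = 0, z = -16
2. 3
3. -16 (by strong duality, equal to the primal optimum)
4. C4, y ≥ 0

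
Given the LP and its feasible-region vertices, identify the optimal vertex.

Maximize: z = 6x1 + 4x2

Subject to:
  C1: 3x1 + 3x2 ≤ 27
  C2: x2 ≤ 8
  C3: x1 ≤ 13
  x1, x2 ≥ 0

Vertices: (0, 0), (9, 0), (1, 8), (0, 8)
(9, 0) with z = 54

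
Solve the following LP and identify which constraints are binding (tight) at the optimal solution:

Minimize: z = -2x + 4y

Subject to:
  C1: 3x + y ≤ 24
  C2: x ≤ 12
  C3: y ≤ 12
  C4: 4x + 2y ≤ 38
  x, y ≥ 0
Optimal: x = 8, y = 0
Binding: C1, y ≥ 0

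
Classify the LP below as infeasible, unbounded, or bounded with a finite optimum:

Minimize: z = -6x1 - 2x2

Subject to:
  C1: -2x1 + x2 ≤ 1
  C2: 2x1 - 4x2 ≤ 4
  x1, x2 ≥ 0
Feasible point: (0, 0) satisfies every constraint, so the LP is feasible.
Direction d = (1, 1): for each constraint row a, a·d ≤ 0 —
  (-2)(1) + (1)(1) = -1 ≤ 0
  (2)(1) + (-4)(1) = -2 ≤ 0
and d ≥ 0, so (0, 0) + t·d stays feasible for every t ≥ 0. Along this ray z = -6x1 - 2x2 changes by -8 per unit t, so z → −∞.

Unbounded: there is a feasible ray along which z → −∞.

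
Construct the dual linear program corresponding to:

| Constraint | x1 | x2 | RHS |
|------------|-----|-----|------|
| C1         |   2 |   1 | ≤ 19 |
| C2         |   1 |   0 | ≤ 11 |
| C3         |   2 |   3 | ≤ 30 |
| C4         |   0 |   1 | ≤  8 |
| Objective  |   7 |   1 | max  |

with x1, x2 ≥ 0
Minimize: z = 19y1 + 11y2 + 30y3 + 8y4

Subject to:
  C1: -2y1 - y2 - 2y3 ≤ -7
  C2: -y1 - 3y3 - y4 ≤ -1
  y1, y2, y3, y4 ≥ 0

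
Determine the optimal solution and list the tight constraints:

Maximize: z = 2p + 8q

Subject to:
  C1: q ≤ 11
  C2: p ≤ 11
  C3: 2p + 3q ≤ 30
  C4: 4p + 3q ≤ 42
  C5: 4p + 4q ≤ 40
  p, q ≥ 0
Optimal: p = 0, q = 10
Slack at optimum:
  C1: slack = 1
  C2: slack = 11
  C3: slack = 0 (binding)
  C4: slack = 12
  C5: slack = 0 (binding)
  p ≥ 0: p = 0 (binding)
  q ≥ 0: q = 10
Binding constraints: C3, C5, p ≥ 0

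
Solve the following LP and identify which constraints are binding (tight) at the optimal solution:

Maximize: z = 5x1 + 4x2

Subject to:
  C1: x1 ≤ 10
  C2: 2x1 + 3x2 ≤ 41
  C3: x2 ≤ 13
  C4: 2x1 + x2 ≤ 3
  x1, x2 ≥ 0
Optimal: x1 = 0, x2 = 3
Binding: C4, x1 ≥ 0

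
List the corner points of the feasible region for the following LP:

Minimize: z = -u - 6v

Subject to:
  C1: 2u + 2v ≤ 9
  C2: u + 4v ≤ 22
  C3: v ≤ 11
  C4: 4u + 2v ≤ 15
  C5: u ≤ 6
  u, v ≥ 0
Each vertex is the intersection of two constraint boundaries that also satisfies all remaining constraints:
  u = 0 and v = 0 → (0, 0)
  4u + 2v = 15 and v = 0 → (3.75, 0)
  2u + 2v = 9 and 4u + 2v = 15 → (3, 1.5)
  2u + 2v = 9 and u = 0 → (0, 4.5)

Vertices: (0, 0), (3.75, 0), (3, 1.5), (0, 4.5)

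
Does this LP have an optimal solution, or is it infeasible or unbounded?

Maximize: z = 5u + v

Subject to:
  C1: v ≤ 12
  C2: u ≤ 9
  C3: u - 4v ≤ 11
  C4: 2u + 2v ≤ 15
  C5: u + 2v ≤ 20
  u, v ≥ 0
The point (7.5, 0) satisfies every constraint, so the LP is feasible; the constraints give u ≤ 9 and v ≤ 12, which with u, v ≥ 0 keep the feasible region inside a bounded box. A feasible, bounded LP attains a finite optimum at a vertex.

Evaluating z = 5u + v at each vertex:
  (0, 0): z = 0
  (7.5, 0): z = 37.5
  (0, 7.5): z = 7.5

Bounded optimum: z* = 37.5 at (7.5, 0).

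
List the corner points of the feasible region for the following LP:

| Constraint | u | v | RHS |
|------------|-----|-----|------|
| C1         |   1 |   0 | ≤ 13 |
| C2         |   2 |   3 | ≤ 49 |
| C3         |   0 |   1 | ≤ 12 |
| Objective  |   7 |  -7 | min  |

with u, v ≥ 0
Each vertex is the intersection of two constraint boundaries that also satisfies all remaining constraints:
  u = 0 and v = 0 → (0, 0)
  u = 13 and v = 0 → (13, 0)
  u = 13 and 2u + 3v = 49 → (13, 7.667)
  2u + 3v = 49 and v = 12 → (6.5, 12)
  v = 12 and u = 0 → (0, 12)

Vertices: (0, 0), (13, 0), (13, 7.667), (6.5, 12), (0, 12)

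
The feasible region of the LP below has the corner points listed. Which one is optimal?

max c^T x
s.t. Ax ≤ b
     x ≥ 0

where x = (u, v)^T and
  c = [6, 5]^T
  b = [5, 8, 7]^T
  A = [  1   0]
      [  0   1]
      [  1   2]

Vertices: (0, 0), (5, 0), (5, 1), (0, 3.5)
Evaluating z = 6u + 5v at each vertex:
  (0, 0): z = 0
  (5, 0): z = 30
  (5, 1): z = 35
  (0, 3.5): z = 17.5

The largest value is z = 35, attained at (5, 1).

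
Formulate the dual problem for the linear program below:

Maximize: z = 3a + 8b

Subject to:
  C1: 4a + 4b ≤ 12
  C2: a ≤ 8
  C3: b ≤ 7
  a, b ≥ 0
Minimize: z = 12y1 + 8y2 + 7y3

Subject to:
  C1: -4y1 - y2 ≤ -3
  C2: -4y1 - y3 ≤ -8
  y1, y2, y3 ≥ 0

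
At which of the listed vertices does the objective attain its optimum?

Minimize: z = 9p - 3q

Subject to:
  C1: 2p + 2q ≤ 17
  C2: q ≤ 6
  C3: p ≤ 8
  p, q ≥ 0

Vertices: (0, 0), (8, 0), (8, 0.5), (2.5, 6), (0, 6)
(0, 6) with z = -18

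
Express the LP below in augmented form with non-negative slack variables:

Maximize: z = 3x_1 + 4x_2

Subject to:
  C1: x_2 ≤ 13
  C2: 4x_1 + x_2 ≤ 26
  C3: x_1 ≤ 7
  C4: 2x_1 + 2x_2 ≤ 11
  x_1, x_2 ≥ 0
max z = 3x_1 + 4x_2

s.t.
  x_2 + s1 = 13
  4x_1 + x_2 + s2 = 26
  x_1 + s3 = 7
  2x_1 + 2x_2 + s4 = 11
  x_1, x_2, s1, s2, s3, s4 ≥ 0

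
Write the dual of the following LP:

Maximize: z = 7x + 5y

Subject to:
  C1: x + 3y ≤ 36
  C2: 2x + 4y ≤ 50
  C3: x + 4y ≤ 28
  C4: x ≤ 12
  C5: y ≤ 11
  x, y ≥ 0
Minimize: z = 36y1 + 50y2 + 28y3 + 12y4 + 11y5

Subject to:
  C1: -y1 - 2y2 - y3 - y4 ≤ -7
  C2: -3y1 - 4y2 - 4y3 - y5 ≤ -5
  y1, y2, y3, y4, y5 ≥ 0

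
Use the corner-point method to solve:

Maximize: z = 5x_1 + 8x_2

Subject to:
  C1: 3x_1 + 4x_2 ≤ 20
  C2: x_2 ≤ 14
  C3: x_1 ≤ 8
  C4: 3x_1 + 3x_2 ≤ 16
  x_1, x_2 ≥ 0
Each vertex is the intersection of two constraint boundaries that also satisfies all remaining constraints:
  x_1 = 0 and x_2 = 0 → (0, 0)
  3x_1 + 3x_2 = 16 and x_2 = 0 → (5.333, 0)
  3x_1 + 4x_2 = 20 and 3x_1 + 3x_2 = 16 → (1.333, 4)
  3x_1 + 4x_2 = 20 and x_1 = 0 → (0, 5)

Evaluating z = 5x_1 + 8x_2 at each vertex:
  (0, 0): z = 0
  (5.333, 0): z = 26.67
  (1.333, 4): z = 38.67
  (0, 5): z = 40

The maximum is at (0, 5) with z = 40.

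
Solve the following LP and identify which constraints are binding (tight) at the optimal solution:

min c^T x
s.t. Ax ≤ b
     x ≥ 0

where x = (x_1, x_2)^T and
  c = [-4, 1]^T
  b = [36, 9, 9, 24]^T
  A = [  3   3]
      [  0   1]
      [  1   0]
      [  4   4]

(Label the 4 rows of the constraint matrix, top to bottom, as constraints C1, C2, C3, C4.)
Optimal: x_1 = 6, x_2 = 0
Slack at optimum:
  C1: slack = 18
  C2: slack = 9
  C3: slack = 3
  C4: slack = 0 (binding)
  x_1 ≥ 0: x_1 = 6
  x_2 ≥ 0: x_2 = 0 (binding)
Binding constraints: C4, x_2 ≥ 0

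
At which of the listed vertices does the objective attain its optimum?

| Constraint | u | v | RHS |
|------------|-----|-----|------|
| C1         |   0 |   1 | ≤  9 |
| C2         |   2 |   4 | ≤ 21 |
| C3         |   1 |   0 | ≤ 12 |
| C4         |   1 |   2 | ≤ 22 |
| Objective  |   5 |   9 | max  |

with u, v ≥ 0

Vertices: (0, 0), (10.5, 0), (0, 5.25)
(10.5, 0) with z = 52.5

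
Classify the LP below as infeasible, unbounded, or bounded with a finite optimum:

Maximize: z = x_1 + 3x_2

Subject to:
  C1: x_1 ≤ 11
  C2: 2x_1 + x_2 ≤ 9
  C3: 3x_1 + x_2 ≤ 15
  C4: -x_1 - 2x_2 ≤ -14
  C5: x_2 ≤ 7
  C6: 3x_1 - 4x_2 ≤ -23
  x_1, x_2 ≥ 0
The point (1, 7) satisfies every constraint, so the LP is feasible; the constraints give x_1 ≤ 11 and x_2 ≤ 7, which with x_1, x_2 ≥ 0 keep the feasible region inside a bounded box. A feasible, bounded LP attains a finite optimum at a vertex.

Evaluating z = x_1 + 3x_2 at each vertex:
  (1, 6.5): z = 20.5
  (1.182, 6.636): z = 21.09
  (1, 7): z = 22
  (0, 7): z = 21

Feasible with finite optimum z* = 22 at (1, 7).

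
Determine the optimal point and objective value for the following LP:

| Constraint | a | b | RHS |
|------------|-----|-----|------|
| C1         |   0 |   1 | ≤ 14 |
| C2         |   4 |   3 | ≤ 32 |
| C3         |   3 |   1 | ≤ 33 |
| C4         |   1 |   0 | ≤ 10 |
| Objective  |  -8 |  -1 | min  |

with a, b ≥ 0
Each vertex is the intersection of two constraint boundaries that also satisfies all remaining constraints:
  a = 0 and b = 0 → (0, 0)
  4a + 3b = 32 and b = 0 → (8, 0)
  4a + 3b = 32 and a = 0 → (0, 10.67)

Evaluating z = -8a - b at each vertex:
  (0, 0): z = 0
  (8, 0): z = -64
  (0, 10.67): z = -10.67

The minimum is at (8, 0) with z = -64.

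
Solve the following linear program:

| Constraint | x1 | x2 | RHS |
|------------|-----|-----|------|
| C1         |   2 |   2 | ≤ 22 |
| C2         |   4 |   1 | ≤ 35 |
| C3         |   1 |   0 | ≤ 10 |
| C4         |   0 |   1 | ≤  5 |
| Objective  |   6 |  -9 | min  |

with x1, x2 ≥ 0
Each vertex is the intersection of two constraint boundaries that also satisfies all remaining constraints:
  x1 = 0 and x2 = 0 → (0, 0)
  4x1 + x2 = 35 and x2 = 0 → (8.75, 0)
  2x1 + 2x2 = 22 and 4x1 + x2 = 35 → (8, 3)
  2x1 + 2x2 = 22 and x2 = 5 → (6, 5)
  x2 = 5 and x1 = 0 → (0, 5)

Evaluating z = 6x1 - 9x2 at each vertex:
  (0, 0): z = 0
  (8.75, 0): z = 52.5
  (8, 3): z = 21
  (6, 5): z = -9
  (0, 5): z = -45

The minimum is at (0, 5) with z = -45.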